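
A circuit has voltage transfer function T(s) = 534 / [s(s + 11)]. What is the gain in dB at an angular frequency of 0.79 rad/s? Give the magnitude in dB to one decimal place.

|j0.79 + 11| = √(0.79² + 11²) = 11.03
|j0.79| = 0.79
|T(j0.79)| = 534 / (11.03 × 0.79) = 61.292
20 log₁₀(61.292) = 35.75 dB

35.7 dB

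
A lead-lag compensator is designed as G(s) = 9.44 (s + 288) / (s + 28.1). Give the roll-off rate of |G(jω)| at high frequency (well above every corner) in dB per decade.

0 dB/decade

With 1 zero and 1 pole, the high-frequency asymptotic slope is 20 × (1 − 1) = 0 dB/decade.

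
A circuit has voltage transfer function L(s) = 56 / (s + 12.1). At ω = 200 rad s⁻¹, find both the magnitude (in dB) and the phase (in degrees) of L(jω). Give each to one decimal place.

|L| = -11.1 dB, ∠L = -86.5°

|j200 + 12.1| = √(200² + 12.1²) = 200.4
|L(j200)| = 56 / 200.4 = 0.27949
20 log₁₀(0.27949) = -11.07 dB
∠(j200 + 12.1) = arctan(200/12.1) = 86.54°
∠L(j200) = −86.54° = -86.54°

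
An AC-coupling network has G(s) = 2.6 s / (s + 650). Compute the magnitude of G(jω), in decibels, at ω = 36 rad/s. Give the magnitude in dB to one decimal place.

|j36| = 36
|j36 + 650| = √(36² + 650²) = 651
|G(j36)| = 2.6 × 36 / 651 = 0.14378
20 log₁₀(0.14378) = -16.85 dB

-16.8 dB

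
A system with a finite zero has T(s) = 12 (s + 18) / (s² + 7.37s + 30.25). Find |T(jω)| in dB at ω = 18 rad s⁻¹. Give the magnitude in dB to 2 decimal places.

-0.47 dB

|j18 + 18| = √(18² + 18²) = 25.46
|(j18)² + 7.37(j18) + 30.25| = |-293.75 + j132.66| = 322.3
|T(j18)| = 12 × 25.46 / 322.3 = 0.94773
20 log₁₀(0.94773) = -0.466 dB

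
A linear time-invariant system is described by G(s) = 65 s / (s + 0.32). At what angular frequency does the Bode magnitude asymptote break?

0.32 rad s⁻¹

The single real pole at s = −0.32 gives a corner at ω = 0.32 rad s⁻¹.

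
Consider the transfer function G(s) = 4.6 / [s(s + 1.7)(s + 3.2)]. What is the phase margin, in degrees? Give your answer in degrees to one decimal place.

52.9°

Gain crossover: |G(jω)| = 1 at ω ≈ 0.753 rad s⁻¹.
∠G(j0.753) = −90° − arctan(0.753/1.7) − arctan(0.753/3.2) ≈ -127.12°
PM = 180° + (-127.12°) = 52.88°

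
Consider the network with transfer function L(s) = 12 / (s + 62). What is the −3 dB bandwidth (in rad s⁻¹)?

62 rad s⁻¹

For a single-pole low-pass, the −3 dB point is at the pole: ω = 62 rad s⁻¹.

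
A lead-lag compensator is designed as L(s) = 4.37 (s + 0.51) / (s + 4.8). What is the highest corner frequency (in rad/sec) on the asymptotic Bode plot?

Break frequencies occur at each pole and zero magnitude: 0.51 rad/sec, 4.8 rad/sec.
The highest is 4.8 rad/sec.

4.8 rad/sec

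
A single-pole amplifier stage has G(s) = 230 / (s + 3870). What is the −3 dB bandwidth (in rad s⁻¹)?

3870 rad s⁻¹

For a single-pole low-pass, the −3 dB point is at the pole: ω = 3870 rad s⁻¹.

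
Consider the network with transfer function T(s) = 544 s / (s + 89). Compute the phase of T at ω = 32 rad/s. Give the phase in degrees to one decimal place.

∠(j32) = 90.00°
∠(j32 + 89) = arctan(32/89) = 19.78°
∠T(j32) = 90.00° − 19.78° = 70.22°

70.2°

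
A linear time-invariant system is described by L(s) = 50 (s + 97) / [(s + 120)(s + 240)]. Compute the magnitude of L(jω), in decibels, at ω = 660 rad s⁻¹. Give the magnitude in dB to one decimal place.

|j660 + 97| = √(660² + 97²) = 667.1
|j660 + 120| = √(660² + 120²) = 670.8
|j660 + 240| = √(660² + 240²) = 702.3
|L(j660)| = 50 × 667.1 / (670.8 × 702.3) = 0.070801
20 log₁₀(0.070801) = -23.00 dB

-23.0 dB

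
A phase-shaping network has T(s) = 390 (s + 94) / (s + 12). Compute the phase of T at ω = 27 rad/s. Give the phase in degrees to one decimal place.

∠(j27 + 94) = arctan(27/94) = 16.03°
∠(j27 + 12) = arctan(27/12) = 66.04°
∠T(j27) = 16.03° − 66.04° = -50.01°

-50.0 deg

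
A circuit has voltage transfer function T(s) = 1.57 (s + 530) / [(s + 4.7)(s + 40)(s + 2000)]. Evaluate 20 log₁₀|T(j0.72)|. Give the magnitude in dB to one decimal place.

|j0.72 + 530| = √(0.72² + 530²) = 530
|j0.72 + 4.7| = √(0.72² + 4.7²) = 4.755
|j0.72 + 40| = √(0.72² + 40²) = 40.01
|j0.72 + 2000| = √(0.72² + 2000²) = 2000
|T(j0.72)| = 1.57 × 530 / (4.755 × 40.01 × 2000) = 0.0021872
20 log₁₀(0.0021872) = -53.20 dB

-53.2 dB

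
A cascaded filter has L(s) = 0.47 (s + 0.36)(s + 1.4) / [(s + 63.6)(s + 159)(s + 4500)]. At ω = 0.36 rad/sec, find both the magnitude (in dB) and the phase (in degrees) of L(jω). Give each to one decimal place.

|L| = -162.4 dB, ∠L = 59.0 deg

|j0.36 + 0.36| = √(0.36² + 0.36²) = 0.5091
|j0.36 + 1.4| = √(0.36² + 1.4²) = 1.446
|j0.36 + 63.6| = √(0.36² + 63.6²) = 63.6
|j0.36 + 159| = √(0.36² + 159²) = 159
|j0.36 + 4500| = √(0.36² + 4500²) = 4500
|L(j0.36)| = 0.47 × 0.5091 × 1.446 / (63.6 × 159 × 4500) = 7.601e-09
20 log₁₀(7.601e-09) = -162.38 dB
∠(j0.36 + 0.36) = arctan(0.36/0.36) = 45.00°
∠(j0.36 + 1.4) = arctan(0.36/1.4) = 14.42°
∠(j0.36 + 63.6) = arctan(0.36/63.6) = 0.32°
∠(j0.36 + 159) = arctan(0.36/159) = 0.13°
∠(j0.36 + 4500) = arctan(0.36/4500) = 0.00°
∠L(j0.36) = 45.00° + 14.42° − (0.32° + 0.13° + 0.00°) = 58.96°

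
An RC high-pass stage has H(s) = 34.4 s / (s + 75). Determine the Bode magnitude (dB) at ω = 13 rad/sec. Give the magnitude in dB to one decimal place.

|j13| = 13
|j13 + 75| = √(13² + 75²) = 76.12
|H(j13)| = 34.4 × 13 / 76.12 = 5.8751
20 log₁₀(5.8751) = 15.38 dB

15.4 dB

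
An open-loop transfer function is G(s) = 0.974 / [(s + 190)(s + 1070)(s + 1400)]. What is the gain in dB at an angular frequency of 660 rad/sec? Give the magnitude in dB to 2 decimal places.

-182.75 dB

|j660 + 190| = √(660² + 190²) = 686.8
|j660 + 1070| = √(660² + 1070²) = 1257
|j660 + 1400| = √(660² + 1400²) = 1548
|G(j660)| = 0.974 / (686.8 × 1257 × 1548) = 7.2882e-10
20 log₁₀(7.2882e-10) = -182.748 dB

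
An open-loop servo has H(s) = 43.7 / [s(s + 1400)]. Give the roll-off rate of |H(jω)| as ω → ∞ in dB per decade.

-40 dB/decade

With 0 zeros and 2 poles, the high-frequency asymptotic slope is 20 × (0 − 2) = -40 dB/decade.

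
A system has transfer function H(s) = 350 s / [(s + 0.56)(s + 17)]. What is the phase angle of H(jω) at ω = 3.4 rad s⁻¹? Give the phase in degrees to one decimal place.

∠(j3.4) = 90.00°
∠(j3.4 + 0.56) = arctan(3.4/0.56) = 80.65°
∠(j3.4 + 17) = arctan(3.4/17) = 11.31°
∠H(j3.4) = 90.00° − (80.65° + 11.31°) = -1.96°

-2.0°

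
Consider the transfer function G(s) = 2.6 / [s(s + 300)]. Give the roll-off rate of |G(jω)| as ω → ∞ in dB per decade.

-40 dB/decade

With 0 zeros and 2 poles, the high-frequency asymptotic slope is 20 × (0 − 2) = -40 dB/decade.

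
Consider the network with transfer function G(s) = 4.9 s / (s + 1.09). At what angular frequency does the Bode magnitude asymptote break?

The single real pole at s = −1.09 gives a corner at ω = 1.09 rad/s.

1.09 rad/s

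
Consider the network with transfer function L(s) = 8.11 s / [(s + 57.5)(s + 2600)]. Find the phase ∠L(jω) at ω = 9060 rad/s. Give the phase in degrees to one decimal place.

∠(j9060) = 90.00°
∠(j9060 + 57.5) = arctan(9060/57.5) = 89.64°
∠(j9060 + 2600) = arctan(9060/2600) = 73.99°
∠L(j9060) = 90.00° − (89.64° + 73.99°) = -73.62°

-73.6 deg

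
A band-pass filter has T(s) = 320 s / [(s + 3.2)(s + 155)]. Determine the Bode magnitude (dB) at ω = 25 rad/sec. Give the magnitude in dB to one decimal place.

|j25| = 25
|j25 + 3.2| = √(25² + 3.2²) = 25.2
|j25 + 155| = √(25² + 155²) = 157
|T(j25)| = 320 × 25 / (25.2 × 157) = 2.0217
20 log₁₀(2.0217) = 6.11 dB

6.1 dB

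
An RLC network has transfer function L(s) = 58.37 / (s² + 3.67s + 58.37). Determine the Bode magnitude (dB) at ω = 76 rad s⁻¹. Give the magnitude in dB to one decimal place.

-39.8 dB

|(j76)² + 3.67(j76) + 58.37| = |-5717.6 + j278.92| = 5724
|L(j76)| = 58.37 / 5724 = 0.010197
20 log₁₀(0.010197) = -39.83 dB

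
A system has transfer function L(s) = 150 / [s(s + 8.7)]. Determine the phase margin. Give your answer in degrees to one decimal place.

Gain crossover: |L(jω)| = 1 at ω ≈ 10.8 rad s⁻¹.
∠L(j10.8) = −90° − arctan(10.8/8.7) ≈ -141.17°
PM = 180° + (-141.17°) = 38.83°

38.8°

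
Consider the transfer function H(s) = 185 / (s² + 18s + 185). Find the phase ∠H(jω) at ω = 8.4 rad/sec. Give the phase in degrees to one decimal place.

-52.9 deg

∠[(j8.4)² + 18(j8.4) + 185] = ∠[114.44 + j151.2] = 52.88°
∠H(j8.4) = −52.88° = -52.88°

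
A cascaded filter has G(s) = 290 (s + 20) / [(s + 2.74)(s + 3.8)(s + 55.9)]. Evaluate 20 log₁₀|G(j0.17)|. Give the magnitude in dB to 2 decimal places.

|j0.17 + 20| = √(0.17² + 20²) = 20
|j0.17 + 2.74| = √(0.17² + 2.74²) = 2.745
|j0.17 + 3.8| = √(0.17² + 3.8²) = 3.804
|j0.17 + 55.9| = √(0.17² + 55.9²) = 55.9
|G(j0.17)| = 290 × 20 / (2.745 × 3.804 × 55.9) = 9.9364
20 log₁₀(9.9364) = 19.945 dB

19.94 dB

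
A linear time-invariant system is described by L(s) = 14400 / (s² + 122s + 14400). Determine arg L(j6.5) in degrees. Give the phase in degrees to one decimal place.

∠[(j6.5)² + 122(j6.5) + 14400] = ∠[14358 + j793] = 3.16°
∠L(j6.5) = −3.16° = -3.16°

-3.2°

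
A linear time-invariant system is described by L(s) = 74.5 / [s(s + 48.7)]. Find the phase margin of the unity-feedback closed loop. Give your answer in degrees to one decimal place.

Gain crossover: |L(jω)| = 1 at ω ≈ 1.53 rad/s.
∠L(j1.53) = −90° − arctan(1.53/48.7) ≈ -91.80°
PM = 180° + (-91.80°) = 88.20°

88.2 deg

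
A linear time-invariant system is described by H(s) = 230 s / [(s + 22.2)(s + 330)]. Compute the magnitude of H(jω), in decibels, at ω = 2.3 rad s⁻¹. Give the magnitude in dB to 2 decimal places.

-22.87 dB

|j2.3| = 2.3
|j2.3 + 22.2| = √(2.3² + 22.2²) = 22.32
|j2.3 + 330| = √(2.3² + 330²) = 330
|H(j2.3)| = 230 × 2.3 / (22.32 × 330) = 0.071822
20 log₁₀(0.071822) = -22.875 dB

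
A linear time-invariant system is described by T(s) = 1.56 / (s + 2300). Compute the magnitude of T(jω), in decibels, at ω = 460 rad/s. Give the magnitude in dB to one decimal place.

|j460 + 2300| = √(460² + 2300²) = 2346
|T(j460)| = 1.56 / 2346 = 0.00066509
20 log₁₀(0.00066509) = -63.54 dB

-63.5 dB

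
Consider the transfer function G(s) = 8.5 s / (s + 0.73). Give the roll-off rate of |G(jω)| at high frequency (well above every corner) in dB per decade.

0 dB/decade

With 1 zero and 1 pole, the high-frequency asymptotic slope is 20 × (1 − 1) = 0 dB/decade.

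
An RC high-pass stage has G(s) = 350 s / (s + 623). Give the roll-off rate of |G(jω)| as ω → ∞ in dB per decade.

0 dB/decade

With 1 zero and 1 pole, the high-frequency asymptotic slope is 20 × (1 − 1) = 0 dB/decade.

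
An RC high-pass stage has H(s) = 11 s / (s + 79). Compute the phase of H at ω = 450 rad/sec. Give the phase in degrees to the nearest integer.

10°

∠(j450) = 90.00°
∠(j450 + 79) = arctan(450/79) = 80.04°
∠H(j450) = 90.00° − 80.04° = 9.96°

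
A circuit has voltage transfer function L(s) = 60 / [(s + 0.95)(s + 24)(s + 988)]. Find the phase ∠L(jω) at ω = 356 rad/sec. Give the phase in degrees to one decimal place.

∠(j356 + 0.95) = arctan(356/0.95) = 89.85°
∠(j356 + 24) = arctan(356/24) = 86.14°
∠(j356 + 988) = arctan(356/988) = 19.82°
∠L(j356) = − (89.85° + 86.14° + 19.82°) = -195.81°

-195.8 deg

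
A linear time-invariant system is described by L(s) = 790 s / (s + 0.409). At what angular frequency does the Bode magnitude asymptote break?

0.409 rad s⁻¹

The single real pole at s = −0.409 gives a corner at ω = 0.409 rad s⁻¹.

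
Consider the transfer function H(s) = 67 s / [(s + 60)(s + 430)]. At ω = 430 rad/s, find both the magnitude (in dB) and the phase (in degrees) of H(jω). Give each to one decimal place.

|j430| = 430
|j430 + 60| = √(430² + 60²) = 434.2
|j430 + 430| = √(430² + 430²) = 608.1
|H(j430)| = 67 × 430 / (434.2 × 608.1) = 0.10912
20 log₁₀(0.10912) = -19.24 dB
∠(j430) = 90.00°
∠(j430 + 60) = arctan(430/60) = 82.06°
∠(j430 + 430) = arctan(430/430) = 45.00°
∠H(j430) = 90.00° − (82.06° + 45.00°) = -37.06°

|H| = -19.2 dB, ∠H = -37.1°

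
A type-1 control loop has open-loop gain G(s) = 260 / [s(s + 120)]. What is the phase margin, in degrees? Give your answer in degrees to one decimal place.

89.0°

Gain crossover: |G(jω)| = 1 at ω ≈ 2.17 rad/s.
∠G(j2.17) = −90° − arctan(2.17/120) ≈ -91.03°
PM = 180° + (-91.03°) = 88.97°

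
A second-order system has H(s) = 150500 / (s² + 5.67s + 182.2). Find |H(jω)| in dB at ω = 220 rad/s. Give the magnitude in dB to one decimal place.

|(j220)² + 5.67(j220) + 182.2| = |-48218 + j1247.4| = 4.823e+04
|H(j220)| = 150500 / 4.823e+04 = 3.1202
20 log₁₀(3.1202) = 9.88 dB

9.9 dB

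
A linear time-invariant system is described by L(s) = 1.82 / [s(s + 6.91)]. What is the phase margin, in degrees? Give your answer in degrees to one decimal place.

87.8 deg

Gain crossover: |L(jω)| = 1 at ω ≈ 0.263 rad/s.
∠L(j0.263) = −90° − arctan(0.263/6.91) ≈ -92.18°
PM = 180° + (-92.18°) = 87.82°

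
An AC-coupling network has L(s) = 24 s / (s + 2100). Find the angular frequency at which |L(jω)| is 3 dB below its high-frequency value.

2100 rad s⁻¹

For a single-pole high-pass, the −3 dB point is at the pole: ω = 2100 rad s⁻¹.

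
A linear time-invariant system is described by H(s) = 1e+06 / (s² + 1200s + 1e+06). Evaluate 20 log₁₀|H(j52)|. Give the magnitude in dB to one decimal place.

0.0 dB

|(j52)² + 1200(j52) + 1e+06| = |9.973e+05 + j62400| = 9.992e+05
|H(j52)| = 1e+06 / 9.992e+05 = 1.0008
20 log₁₀(1.0008) = 0.01 dB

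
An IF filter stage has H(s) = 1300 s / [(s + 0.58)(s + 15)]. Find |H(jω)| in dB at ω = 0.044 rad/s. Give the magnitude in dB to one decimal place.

16.3 dB

|j0.044| = 0.044
|j0.044 + 0.58| = √(0.044² + 0.58²) = 0.5817
|j0.044 + 15| = √(0.044² + 15²) = 15
|H(j0.044)| = 1300 × 0.044 / (0.5817 × 15) = 6.5558
20 log₁₀(6.5558) = 16.33 dB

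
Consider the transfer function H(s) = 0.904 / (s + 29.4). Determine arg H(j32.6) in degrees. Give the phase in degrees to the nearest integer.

-48°

∠(j32.6 + 29.4) = arctan(32.6/29.4) = 47.95°
∠H(j32.6) = −47.95° = -47.95°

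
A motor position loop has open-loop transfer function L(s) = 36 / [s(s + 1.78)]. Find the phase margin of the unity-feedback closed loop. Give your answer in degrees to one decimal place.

Gain crossover: |L(jω)| = 1 at ω ≈ 5.87 rad/s.
∠L(j5.87) = −90° − arctan(5.87/1.78) ≈ -163.13°
PM = 180° + (-163.13°) = 16.87°

16.9 deg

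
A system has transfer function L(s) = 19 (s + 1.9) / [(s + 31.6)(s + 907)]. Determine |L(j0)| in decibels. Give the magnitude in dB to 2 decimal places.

-58.00 dB

L(0) = 19 × 1.9 / (31.6 × 907) = 0.0012595
20 log₁₀(0.0012595) = -57.996 dB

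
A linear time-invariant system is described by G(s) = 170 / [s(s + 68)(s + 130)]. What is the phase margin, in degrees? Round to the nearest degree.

Gain crossover: |G(jω)| = 1 at ω ≈ 0.0192 rad s⁻¹.
∠G(j0.0192) = −90° − arctan(0.0192/68) − arctan(0.0192/130) ≈ -90.02°
PM = 180° + (-90.02°) = 89.98°

90°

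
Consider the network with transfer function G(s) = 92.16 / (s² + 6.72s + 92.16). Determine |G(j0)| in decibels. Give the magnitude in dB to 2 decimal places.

0.00 dB

G(0) = 92.16 / 92.16 = 1
20 log₁₀(1) = 0.000 dB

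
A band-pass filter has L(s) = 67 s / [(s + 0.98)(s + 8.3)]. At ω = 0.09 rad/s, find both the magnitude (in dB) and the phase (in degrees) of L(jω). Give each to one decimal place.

|j0.09| = 0.09
|j0.09 + 0.98| = √(0.09² + 0.98²) = 0.9841
|j0.09 + 8.3| = √(0.09² + 8.3²) = 8.3
|L(j0.09)| = 67 × 0.09 / (0.9841 × 8.3) = 0.73818
20 log₁₀(0.73818) = -2.64 dB
∠(j0.09) = 90.00°
∠(j0.09 + 0.98) = arctan(0.09/0.98) = 5.25°
∠(j0.09 + 8.3) = arctan(0.09/8.3) = 0.62°
∠L(j0.09) = 90.00° − (5.25° + 0.62°) = 84.13°

|L| = -2.6 dB, ∠L = 84.1 deg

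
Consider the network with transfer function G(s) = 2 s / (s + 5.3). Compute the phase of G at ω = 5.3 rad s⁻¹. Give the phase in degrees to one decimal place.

∠(j5.3) = 90.00°
∠(j5.3 + 5.3) = arctan(5.3/5.3) = 45.00°
∠G(j5.3) = 90.00° − 45.00° = 45.00°

45.0°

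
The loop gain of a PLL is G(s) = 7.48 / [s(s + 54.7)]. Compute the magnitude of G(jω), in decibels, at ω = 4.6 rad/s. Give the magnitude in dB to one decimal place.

-30.6 dB

|j4.6 + 54.7| = √(4.6² + 54.7²) = 54.89
|j4.6| = 4.6
|G(j4.6)| = 7.48 / (54.89 × 4.6) = 0.029623
20 log₁₀(0.029623) = -30.57 dB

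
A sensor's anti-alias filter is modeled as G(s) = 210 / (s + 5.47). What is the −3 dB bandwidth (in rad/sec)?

For a single-pole low-pass, the −3 dB point is at the pole: ω = 5.47 rad/sec.

5.47 rad/sec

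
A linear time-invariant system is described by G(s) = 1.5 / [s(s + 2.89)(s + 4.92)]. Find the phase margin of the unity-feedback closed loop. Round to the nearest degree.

Gain crossover: |G(jω)| = 1 at ω ≈ 0.105 rad/sec.
∠G(j0.105) = −90° − arctan(0.105/2.89) − arctan(0.105/4.92) ≈ -93.32°
PM = 180° + (-93.32°) = 86.68°

87°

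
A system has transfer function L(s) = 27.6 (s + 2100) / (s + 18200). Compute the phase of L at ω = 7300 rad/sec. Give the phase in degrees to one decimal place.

52.1 deg

∠(j7300 + 2100) = arctan(7300/2100) = 73.95°
∠(j7300 + 18200) = arctan(7300/18200) = 21.86°
∠L(j7300) = 73.95° − 21.86° = 52.10°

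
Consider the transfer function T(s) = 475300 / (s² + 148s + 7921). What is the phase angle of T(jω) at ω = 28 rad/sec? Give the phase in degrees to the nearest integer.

-30°

∠[(j28)² + 148(j28) + 7921] = ∠[7137 + j4144] = 30.14°
∠T(j28) = −30.14° = -30.14°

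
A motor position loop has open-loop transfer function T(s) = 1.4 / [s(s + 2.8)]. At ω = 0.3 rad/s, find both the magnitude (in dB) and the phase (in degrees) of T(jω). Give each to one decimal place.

|j0.3 + 2.8| = √(0.3² + 2.8²) = 2.816
|j0.3| = 0.3
|T(j0.3)| = 1.4 / (2.816 × 0.3) = 1.6572
20 log₁₀(1.6572) = 4.39 dB
∠(j0.3 + 2.8) = arctan(0.3/2.8) = 6.12°
∠(j0.3) = 90.00°
∠T(j0.3) = − (6.12° + 90.00°) = -96.12°

|T| = 4.4 dB, ∠T = -96.1°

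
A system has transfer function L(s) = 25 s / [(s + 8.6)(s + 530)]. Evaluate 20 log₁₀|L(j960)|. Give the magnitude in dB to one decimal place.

-32.8 dB

|j960| = 960
|j960 + 8.6| = √(960² + 8.6²) = 960
|j960 + 530| = √(960² + 530²) = 1097
|L(j960)| = 25 × 960 / (960 × 1097) = 0.022797
20 log₁₀(0.022797) = -32.84 dB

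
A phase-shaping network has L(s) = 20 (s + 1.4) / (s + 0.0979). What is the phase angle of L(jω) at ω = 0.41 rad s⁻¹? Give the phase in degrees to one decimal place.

-60.2°

∠(j0.41 + 1.4) = arctan(0.41/1.4) = 16.32°
∠(j0.41 + 0.0979) = arctan(0.41/0.0979) = 76.57°
∠L(j0.41) = 16.32° − 76.57° = -60.25°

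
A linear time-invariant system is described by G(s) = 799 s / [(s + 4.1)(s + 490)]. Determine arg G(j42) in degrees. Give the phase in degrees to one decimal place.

∠(j42) = 90.00°
∠(j42 + 4.1) = arctan(42/4.1) = 84.42°
∠(j42 + 490) = arctan(42/490) = 4.90°
∠G(j42) = 90.00° − (84.42° + 4.90°) = 0.68°

0.7 deg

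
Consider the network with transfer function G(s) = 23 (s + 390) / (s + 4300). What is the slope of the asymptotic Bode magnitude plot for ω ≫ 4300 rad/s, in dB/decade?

0 dB/decade

With 1 zero and 1 pole, the high-frequency asymptotic slope is 20 × (1 − 1) = 0 dB/decade.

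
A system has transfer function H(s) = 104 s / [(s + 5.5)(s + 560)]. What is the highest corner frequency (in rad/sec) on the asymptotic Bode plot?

Break frequencies occur at each pole and zero magnitude: 5.5 rad/sec, 560 rad/sec.
The highest is 560 rad/sec.

560 rad/sec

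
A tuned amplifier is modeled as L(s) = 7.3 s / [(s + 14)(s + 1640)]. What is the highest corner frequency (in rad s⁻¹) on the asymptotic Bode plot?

1640 rad s⁻¹

Break frequencies occur at each pole and zero magnitude: 14 rad s⁻¹, 1640 rad s⁻¹.
The highest is 1640 rad s⁻¹.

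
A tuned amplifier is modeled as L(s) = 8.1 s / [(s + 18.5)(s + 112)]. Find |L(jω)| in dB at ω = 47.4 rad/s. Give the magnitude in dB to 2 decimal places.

-24.15 dB

|j47.4| = 47.4
|j47.4 + 18.5| = √(47.4² + 18.5²) = 50.88
|j47.4 + 112| = √(47.4² + 112²) = 121.6
|L(j47.4)| = 8.1 × 47.4 / (50.88 × 121.6) = 0.062044
20 log₁₀(0.062044) = -24.146 dB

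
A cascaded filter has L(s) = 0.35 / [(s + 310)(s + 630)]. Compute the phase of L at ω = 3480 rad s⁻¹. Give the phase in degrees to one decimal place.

∠(j3480 + 310) = arctan(3480/310) = 84.91°
∠(j3480 + 630) = arctan(3480/630) = 79.74°
∠L(j3480) = − (84.91° + 79.74°) = -164.65°

-164.6°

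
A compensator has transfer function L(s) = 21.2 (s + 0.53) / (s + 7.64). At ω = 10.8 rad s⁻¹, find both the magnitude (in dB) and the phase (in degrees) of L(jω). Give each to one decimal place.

|L| = 24.8 dB, ∠L = 32.5 deg

|j10.8 + 0.53| = √(10.8² + 0.53²) = 10.81
|j10.8 + 7.64| = √(10.8² + 7.64²) = 13.23
|L(j10.8)| = 21.2 × 10.81 / 13.23 = 17.328
20 log₁₀(17.328) = 24.78 dB
∠(j10.8 + 0.53) = arctan(10.8/0.53) = 87.19°
∠(j10.8 + 7.64) = arctan(10.8/7.64) = 54.72°
∠L(j10.8) = 87.19° − 54.72° = 32.47°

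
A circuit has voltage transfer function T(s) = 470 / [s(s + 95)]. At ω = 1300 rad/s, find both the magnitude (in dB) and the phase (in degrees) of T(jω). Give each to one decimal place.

|j1300 + 95| = √(1300² + 95²) = 1303
|j1300| = 1300
|T(j1300)| = 470 / (1303 × 1300) = 0.00027737
20 log₁₀(0.00027737) = -71.14 dB
∠(j1300 + 95) = arctan(1300/95) = 85.82°
∠(j1300) = 90.00°
∠T(j1300) = − (85.82° + 90.00°) = -175.82°

|T| = -71.1 dB, ∠T = -175.8 deg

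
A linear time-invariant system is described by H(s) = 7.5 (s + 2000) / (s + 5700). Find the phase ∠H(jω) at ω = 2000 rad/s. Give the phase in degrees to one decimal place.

∠(j2000 + 2000) = arctan(2000/2000) = 45.00°
∠(j2000 + 5700) = arctan(2000/5700) = 19.33°
∠H(j2000) = 45.00° − 19.33° = 25.67°

25.7°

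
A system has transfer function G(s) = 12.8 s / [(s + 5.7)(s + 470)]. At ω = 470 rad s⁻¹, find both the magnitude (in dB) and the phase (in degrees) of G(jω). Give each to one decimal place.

|G| = -34.3 dB, ∠G = -44.3 deg

|j470| = 470
|j470 + 5.7| = √(470² + 5.7²) = 470
|j470 + 470| = √(470² + 470²) = 664.7
|G(j470)| = 12.8 × 470 / (470 × 664.7) = 0.019256
20 log₁₀(0.019256) = -34.31 dB
∠(j470) = 90.00°
∠(j470 + 5.7) = arctan(470/5.7) = 89.31°
∠(j470 + 470) = arctan(470/470) = 45.00°
∠G(j470) = 90.00° − (89.31° + 45.00°) = -44.31°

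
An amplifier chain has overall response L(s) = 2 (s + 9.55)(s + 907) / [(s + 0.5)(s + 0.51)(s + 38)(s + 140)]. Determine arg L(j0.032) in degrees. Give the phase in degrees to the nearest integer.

-7 deg

∠(j0.032 + 9.55) = arctan(0.032/9.55) = 0.19°
∠(j0.032 + 907) = arctan(0.032/907) = 0.00°
∠(j0.032 + 0.5) = arctan(0.032/0.5) = 3.66°
∠(j0.032 + 0.51) = arctan(0.032/0.51) = 3.59°
∠(j0.032 + 38) = arctan(0.032/38) = 0.05°
∠(j0.032 + 140) = arctan(0.032/140) = 0.01°
∠L(j0.032) = 0.19° + 0.00° − (3.66° + 3.59° + 0.05° + 0.01°) = -7.12°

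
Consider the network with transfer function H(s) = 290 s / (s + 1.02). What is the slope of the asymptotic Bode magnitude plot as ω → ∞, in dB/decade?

0 dB/decade

With 1 zero and 1 pole, the high-frequency asymptotic slope is 20 × (1 − 1) = 0 dB/decade.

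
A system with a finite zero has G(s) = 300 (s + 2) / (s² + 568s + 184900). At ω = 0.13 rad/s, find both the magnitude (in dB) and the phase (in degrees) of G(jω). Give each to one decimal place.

|j0.13 + 2| = √(0.13² + 2²) = 2.004
|(j0.13)² + 568(j0.13) + 184900| = |1.849e+05 + j73.84| = 1.849e+05
|G(j0.13)| = 300 × 2.004 / 1.849e+05 = 0.0032518
20 log₁₀(0.0032518) = -49.76 dB
∠(j0.13 + 2) = arctan(0.13/2) = 3.72°
∠[(j0.13)² + 568(j0.13) + 184900] = ∠[1.849e+05 + j73.84] = 0.02°
∠G(j0.13) = 3.72° − 0.02° = 3.70°

|G| = -49.8 dB, ∠G = 3.7°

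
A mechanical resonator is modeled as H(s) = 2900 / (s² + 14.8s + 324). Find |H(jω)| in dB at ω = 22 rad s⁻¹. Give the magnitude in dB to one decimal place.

18.1 dB

|(j22)² + 14.8(j22) + 324| = |-160 + j325.6| = 362.8
|H(j22)| = 2900 / 362.8 = 7.9936
20 log₁₀(7.9936) = 18.05 dB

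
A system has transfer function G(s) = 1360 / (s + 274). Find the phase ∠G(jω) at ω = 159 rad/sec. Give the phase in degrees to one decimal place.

-30.1°

∠(j159 + 274) = arctan(159/274) = 30.13°
∠G(j159) = −30.13° = -30.13°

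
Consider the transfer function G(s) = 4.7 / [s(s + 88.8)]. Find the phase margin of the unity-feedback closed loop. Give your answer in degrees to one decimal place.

90.0 deg

Gain crossover: |G(jω)| = 1 at ω ≈ 0.0529 rad s⁻¹.
∠G(j0.0529) = −90° − arctan(0.0529/88.8) ≈ -90.03°
PM = 180° + (-90.03°) = 89.97°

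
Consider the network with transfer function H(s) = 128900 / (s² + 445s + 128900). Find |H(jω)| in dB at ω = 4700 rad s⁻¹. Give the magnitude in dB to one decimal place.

|(j4700)² + 445(j4700) + 128900| = |-2.1961e+07 + j2.0915e+06| = 2.206e+07
|H(j4700)| = 128900 / 2.206e+07 = 0.005843
20 log₁₀(0.005843) = -44.67 dB

-44.7 dB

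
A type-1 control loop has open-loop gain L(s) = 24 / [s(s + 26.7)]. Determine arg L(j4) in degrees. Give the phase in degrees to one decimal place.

-98.5°

∠(j4 + 26.7) = arctan(4/26.7) = 8.52°
∠(j4) = 90.00°
∠L(j4) = − (8.52° + 90.00°) = -98.52°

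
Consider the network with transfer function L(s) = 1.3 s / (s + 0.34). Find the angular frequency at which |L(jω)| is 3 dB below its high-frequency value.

For a single-pole high-pass, the −3 dB point is at the pole: ω = 0.34 rad/s.

0.34 rad/s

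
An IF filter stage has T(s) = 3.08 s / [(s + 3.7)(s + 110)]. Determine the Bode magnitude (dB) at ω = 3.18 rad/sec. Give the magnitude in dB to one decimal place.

-34.8 dB

|j3.18| = 3.18
|j3.18 + 3.7| = √(3.18² + 3.7²) = 4.879
|j3.18 + 110| = √(3.18² + 110²) = 110
|T(j3.18)| = 3.08 × 3.18 / (4.879 × 110) = 0.018243
20 log₁₀(0.018243) = -34.78 dB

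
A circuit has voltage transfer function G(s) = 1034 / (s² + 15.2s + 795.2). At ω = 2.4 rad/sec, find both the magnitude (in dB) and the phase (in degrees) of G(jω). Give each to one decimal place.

|(j2.4)² + 15.2(j2.4) + 795.2| = |789.44 + j36.48| = 790.3
|G(j2.4)| = 1034 / 790.3 = 1.3084
20 log₁₀(1.3084) = 2.33 dB
∠[(j2.4)² + 15.2(j2.4) + 795.2] = ∠[789.44 + j36.48] = 2.65°
∠G(j2.4) = −2.65° = -2.65°

|G| = 2.3 dB, ∠G = -2.6°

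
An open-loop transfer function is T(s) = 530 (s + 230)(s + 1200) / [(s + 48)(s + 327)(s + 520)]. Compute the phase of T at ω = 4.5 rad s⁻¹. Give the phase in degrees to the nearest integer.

-5°

∠(j4.5 + 230) = arctan(4.5/230) = 1.12°
∠(j4.5 + 1200) = arctan(4.5/1200) = 0.21°
∠(j4.5 + 48) = arctan(4.5/48) = 5.36°
∠(j4.5 + 327) = arctan(4.5/327) = 0.79°
∠(j4.5 + 520) = arctan(4.5/520) = 0.50°
∠T(j4.5) = 1.12° + 0.21° − (5.36° + 0.79° + 0.50°) = -5.30°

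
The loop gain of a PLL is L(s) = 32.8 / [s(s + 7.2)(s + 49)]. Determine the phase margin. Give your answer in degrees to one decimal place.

89.2°

Gain crossover: |L(jω)| = 1 at ω ≈ 0.093 rad/sec.
∠L(j0.093) = −90° − arctan(0.093/7.2) − arctan(0.093/49) ≈ -90.85°
PM = 180° + (-90.85°) = 89.15°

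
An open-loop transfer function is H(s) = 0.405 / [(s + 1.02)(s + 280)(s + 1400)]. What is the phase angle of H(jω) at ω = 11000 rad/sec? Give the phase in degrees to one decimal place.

∠(j11000 + 1.02) = arctan(11000/1.02) = 89.99°
∠(j11000 + 280) = arctan(11000/280) = 88.54°
∠(j11000 + 1400) = arctan(11000/1400) = 82.75°
∠H(j11000) = − (89.99° + 88.54° + 82.75°) = -261.28°

-261.3°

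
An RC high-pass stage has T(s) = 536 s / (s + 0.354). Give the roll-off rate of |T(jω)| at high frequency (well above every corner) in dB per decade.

0 dB/decade

With 1 zero and 1 pole, the high-frequency asymptotic slope is 20 × (1 − 1) = 0 dB/decade.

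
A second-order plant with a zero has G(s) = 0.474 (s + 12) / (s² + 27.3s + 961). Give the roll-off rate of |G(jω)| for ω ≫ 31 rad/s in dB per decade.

-20 dB/decade

With 1 zero and 2 poles, the high-frequency asymptotic slope is 20 × (1 − 2) = -20 dB/decade.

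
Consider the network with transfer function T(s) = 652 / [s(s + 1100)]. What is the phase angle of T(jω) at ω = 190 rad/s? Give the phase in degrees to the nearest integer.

∠(j190 + 1100) = arctan(190/1100) = 9.80°
∠(j190) = 90.00°
∠T(j190) = − (9.80° + 90.00°) = -99.80°

-100 deg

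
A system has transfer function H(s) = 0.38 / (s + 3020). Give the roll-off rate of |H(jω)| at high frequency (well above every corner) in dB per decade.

-20 dB/decade

With 0 zeros and 1 pole, the high-frequency asymptotic slope is 20 × (0 − 1) = -20 dB/decade.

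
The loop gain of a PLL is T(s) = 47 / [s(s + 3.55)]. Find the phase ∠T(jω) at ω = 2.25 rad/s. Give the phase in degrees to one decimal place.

-122.4°

∠(j2.25 + 3.55) = arctan(2.25/3.55) = 32.37°
∠(j2.25) = 90.00°
∠T(j2.25) = − (32.37° + 90.00°) = -122.37°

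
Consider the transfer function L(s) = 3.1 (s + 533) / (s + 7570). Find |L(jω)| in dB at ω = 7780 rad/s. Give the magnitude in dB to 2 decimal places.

6.95 dB

|j7780 + 533| = √(7780² + 533²) = 7798
|j7780 + 7570| = √(7780² + 7570²) = 1.086e+04
|L(j7780)| = 3.1 × 7798 / 1.086e+04 = 2.227
20 log₁₀(2.227) = 6.954 dB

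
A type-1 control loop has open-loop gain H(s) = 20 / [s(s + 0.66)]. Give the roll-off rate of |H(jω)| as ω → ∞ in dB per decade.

-40 dB/decade

With 0 zeros and 2 poles, the high-frequency asymptotic slope is 20 × (0 − 2) = -40 dB/decade.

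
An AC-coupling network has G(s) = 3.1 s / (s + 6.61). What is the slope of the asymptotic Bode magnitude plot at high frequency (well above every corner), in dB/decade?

0 dB/decade

With 1 zero and 1 pole, the high-frequency asymptotic slope is 20 × (1 − 1) = 0 dB/decade.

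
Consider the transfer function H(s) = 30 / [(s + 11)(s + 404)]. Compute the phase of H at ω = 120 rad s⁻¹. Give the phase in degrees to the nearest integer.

-101°

∠(j120 + 11) = arctan(120/11) = 84.76°
∠(j120 + 404) = arctan(120/404) = 16.54°
∠H(j120) = − (84.76° + 16.54°) = -101.31°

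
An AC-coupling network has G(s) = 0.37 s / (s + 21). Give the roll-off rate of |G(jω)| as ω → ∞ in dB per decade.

0 dB/decade

With 1 zero and 1 pole, the high-frequency asymptotic slope is 20 × (1 − 1) = 0 dB/decade.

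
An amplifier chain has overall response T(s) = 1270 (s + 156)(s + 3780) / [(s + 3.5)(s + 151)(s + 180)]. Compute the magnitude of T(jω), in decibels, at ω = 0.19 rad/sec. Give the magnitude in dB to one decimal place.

|j0.19 + 156| = √(0.19² + 156²) = 156
|j0.19 + 3780| = √(0.19² + 3780²) = 3780
|j0.19 + 3.5| = √(0.19² + 3.5²) = 3.505
|j0.19 + 151| = √(0.19² + 151²) = 151
|j0.19 + 180| = √(0.19² + 180²) = 180
|T(j0.19)| = 1270 × 156 × 3780 / (3.505 × 151 × 180) = 7860.7
20 log₁₀(7860.7) = 77.91 dB

77.9 dB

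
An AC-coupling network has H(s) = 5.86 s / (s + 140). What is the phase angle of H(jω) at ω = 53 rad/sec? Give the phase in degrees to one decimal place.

69.3 deg

∠(j53) = 90.00°
∠(j53 + 140) = arctan(53/140) = 20.74°
∠H(j53) = 90.00° − 20.74° = 69.26°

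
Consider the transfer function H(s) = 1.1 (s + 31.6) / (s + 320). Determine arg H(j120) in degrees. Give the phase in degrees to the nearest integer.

∠(j120 + 31.6) = arctan(120/31.6) = 75.25°
∠(j120 + 320) = arctan(120/320) = 20.56°
∠H(j120) = 75.25° − 20.56° = 54.69°

55 deg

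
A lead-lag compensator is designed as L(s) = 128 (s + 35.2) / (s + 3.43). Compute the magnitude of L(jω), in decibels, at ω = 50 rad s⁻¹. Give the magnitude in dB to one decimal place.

|j50 + 35.2| = √(50² + 35.2²) = 61.15
|j50 + 3.43| = √(50² + 3.43²) = 50.12
|L(j50)| = 128 × 61.15 / 50.12 = 156.17
20 log₁₀(156.17) = 43.87 dB

43.9 dB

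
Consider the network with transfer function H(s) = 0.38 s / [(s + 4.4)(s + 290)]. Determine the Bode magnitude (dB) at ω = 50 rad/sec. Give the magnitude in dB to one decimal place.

|j50| = 50
|j50 + 4.4| = √(50² + 4.4²) = 50.19
|j50 + 290| = √(50² + 290²) = 294.3
|H(j50)| = 0.38 × 50 / (50.19 × 294.3) = 0.0012863
20 log₁₀(0.0012863) = -57.81 dB

-57.8 dB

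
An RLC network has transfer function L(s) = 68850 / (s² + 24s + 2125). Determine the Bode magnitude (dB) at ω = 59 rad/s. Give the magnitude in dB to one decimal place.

30.9 dB

|(j59)² + 24(j59) + 2125| = |-1356 + j1416| = 1961
|L(j59)| = 68850 / 1961 = 35.118
20 log₁₀(35.118) = 30.91 dB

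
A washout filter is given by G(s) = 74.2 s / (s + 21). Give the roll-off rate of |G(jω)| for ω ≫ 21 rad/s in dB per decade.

0 dB/decade

With 1 zero and 1 pole, the high-frequency asymptotic slope is 20 × (1 − 1) = 0 dB/decade.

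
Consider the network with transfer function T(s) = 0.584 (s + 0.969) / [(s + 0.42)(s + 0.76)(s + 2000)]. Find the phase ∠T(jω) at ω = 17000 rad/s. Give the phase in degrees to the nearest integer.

-173°

∠(j17000 + 0.969) = arctan(17000/0.969) = 90.00°
∠(j17000 + 0.42) = arctan(17000/0.42) = 90.00°
∠(j17000 + 0.76) = arctan(17000/0.76) = 90.00°
∠(j17000 + 2000) = arctan(17000/2000) = 83.29°
∠T(j17000) = 90.00° − (90.00° + 90.00° + 83.29°) = -173.29°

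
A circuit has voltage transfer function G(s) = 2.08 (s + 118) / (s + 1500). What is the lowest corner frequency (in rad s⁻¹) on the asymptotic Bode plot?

118 rad s⁻¹

Break frequencies occur at each pole and zero magnitude: 118 rad s⁻¹, 1500 rad s⁻¹.
The lowest is 118 rad s⁻¹.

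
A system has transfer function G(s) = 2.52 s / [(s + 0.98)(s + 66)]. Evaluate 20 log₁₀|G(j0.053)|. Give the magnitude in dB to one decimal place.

|j0.053| = 0.053
|j0.053 + 0.98| = √(0.053² + 0.98²) = 0.9814
|j0.053 + 66| = √(0.053² + 66²) = 66
|G(j0.053)| = 2.52 × 0.053 / (0.9814 × 66) = 0.0020619
20 log₁₀(0.0020619) = -53.71 dB

-53.7 dB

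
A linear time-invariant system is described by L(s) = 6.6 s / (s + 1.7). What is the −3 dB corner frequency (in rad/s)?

1.7 rad/s

For a single-pole high-pass, the −3 dB point is at the pole: ω = 1.7 rad/s.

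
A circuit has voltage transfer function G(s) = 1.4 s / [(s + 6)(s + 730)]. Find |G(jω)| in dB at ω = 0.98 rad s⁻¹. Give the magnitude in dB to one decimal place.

-70.2 dB

|j0.98| = 0.98
|j0.98 + 6| = √(0.98² + 6²) = 6.08
|j0.98 + 730| = √(0.98² + 730²) = 730
|G(j0.98)| = 1.4 × 0.98 / (6.08 × 730) = 0.00030915
20 log₁₀(0.00030915) = -70.20 dB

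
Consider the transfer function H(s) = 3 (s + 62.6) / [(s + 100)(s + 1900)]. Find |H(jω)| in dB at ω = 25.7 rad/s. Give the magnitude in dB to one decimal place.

|j25.7 + 62.6| = √(25.7² + 62.6²) = 67.67
|j25.7 + 100| = √(25.7² + 100²) = 103.2
|j25.7 + 1900| = √(25.7² + 1900²) = 1900
|H(j25.7)| = 3 × 67.67 / (103.2 × 1900) = 0.0010348
20 log₁₀(0.0010348) = -59.70 dB

-59.7 dB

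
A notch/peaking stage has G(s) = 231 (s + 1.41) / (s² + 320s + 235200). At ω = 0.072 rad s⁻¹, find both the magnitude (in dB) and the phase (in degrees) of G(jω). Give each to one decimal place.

|G| = -57.2 dB, ∠G = 2.9 deg

|j0.072 + 1.41| = √(0.072² + 1.41²) = 1.412
|(j0.072)² + 320(j0.072) + 235200| = |2.352e+05 + j23.04| = 2.352e+05
|G(j0.072)| = 231 × 1.412 / 2.352e+05 = 0.0013866
20 log₁₀(0.0013866) = -57.16 dB
∠(j0.072 + 1.41) = arctan(0.072/1.41) = 2.92°
∠[(j0.072)² + 320(j0.072) + 235200] = ∠[2.352e+05 + j23.04] = 0.01°
∠G(j0.072) = 2.92° − 0.01° = 2.92°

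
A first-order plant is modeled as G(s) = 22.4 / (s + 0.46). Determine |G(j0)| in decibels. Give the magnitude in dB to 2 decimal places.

33.75 dB

G(0) = 22.4 / 0.46 = 48.696
20 log₁₀(48.696) = 33.750 dB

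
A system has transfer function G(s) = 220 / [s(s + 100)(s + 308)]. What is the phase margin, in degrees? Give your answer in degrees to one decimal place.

Gain crossover: |G(jω)| = 1 at ω ≈ 0.00714 rad/sec.
∠G(j0.00714) = −90° − arctan(0.00714/100) − arctan(0.00714/308) ≈ -90.01°
PM = 180° + (-90.01°) = 89.99°

90.0°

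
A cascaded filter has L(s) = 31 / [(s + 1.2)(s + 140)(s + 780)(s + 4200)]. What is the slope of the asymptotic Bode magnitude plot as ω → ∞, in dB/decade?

With 0 zeros and 4 poles, the high-frequency asymptotic slope is 20 × (0 − 4) = -80 dB/decade.

-80 dB/decade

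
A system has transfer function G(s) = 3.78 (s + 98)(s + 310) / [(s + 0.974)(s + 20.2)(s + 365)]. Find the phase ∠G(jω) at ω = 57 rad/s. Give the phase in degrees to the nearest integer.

-128°

∠(j57 + 98) = arctan(57/98) = 30.18°
∠(j57 + 310) = arctan(57/310) = 10.42°
∠(j57 + 0.974) = arctan(57/0.974) = 89.02°
∠(j57 + 20.2) = arctan(57/20.2) = 70.49°
∠(j57 + 365) = arctan(57/365) = 8.88°
∠G(j57) = 30.18° + 10.42° − (89.02° + 70.49° + 8.88°) = -127.78°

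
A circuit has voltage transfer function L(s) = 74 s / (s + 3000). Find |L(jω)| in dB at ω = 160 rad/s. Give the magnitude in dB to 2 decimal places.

|j160| = 160
|j160 + 3000| = √(160² + 3000²) = 3004
|L(j160)| = 74 × 160 / 3004 = 3.9411
20 log₁₀(3.9411) = 11.912 dB

11.91 dB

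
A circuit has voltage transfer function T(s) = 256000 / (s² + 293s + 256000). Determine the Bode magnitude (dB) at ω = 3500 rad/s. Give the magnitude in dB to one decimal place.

-33.4 dB

|(j3500)² + 293(j3500) + 256000| = |-1.1994e+07 + j1.0255e+06| = 1.204e+07
|T(j3500)| = 256000 / 1.204e+07 = 0.021266
20 log₁₀(0.021266) = -33.45 dB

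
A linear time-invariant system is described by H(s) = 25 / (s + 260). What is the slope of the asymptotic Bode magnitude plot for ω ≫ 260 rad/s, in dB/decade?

-20 dB/decade

With 0 zeros and 1 pole, the high-frequency asymptotic slope is 20 × (0 − 1) = -20 dB/decade.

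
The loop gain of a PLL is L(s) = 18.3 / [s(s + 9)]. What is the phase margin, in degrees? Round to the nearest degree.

78°

Gain crossover: |L(jω)| = 1 at ω ≈ 1.99 rad/sec.
∠L(j1.99) = −90° − arctan(1.99/9) ≈ -102.44°
PM = 180° + (-102.44°) = 77.56°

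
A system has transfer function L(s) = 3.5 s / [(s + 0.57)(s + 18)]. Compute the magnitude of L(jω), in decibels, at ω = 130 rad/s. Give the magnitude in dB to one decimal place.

|j130| = 130
|j130 + 0.57| = √(130² + 0.57²) = 130
|j130 + 18| = √(130² + 18²) = 131.2
|L(j130)| = 3.5 × 130 / (130 × 131.2) = 0.026668
20 log₁₀(0.026668) = -31.48 dB

-31.5 dB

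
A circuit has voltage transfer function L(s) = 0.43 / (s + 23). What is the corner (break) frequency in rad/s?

The single real pole at s = −23 gives a corner at ω = 23 rad/s.

23 rad/s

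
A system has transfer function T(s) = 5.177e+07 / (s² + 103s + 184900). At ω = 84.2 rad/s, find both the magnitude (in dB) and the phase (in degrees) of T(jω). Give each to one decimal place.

|(j84.2)² + 103(j84.2) + 184900| = |1.7781e+05 + j8672.6| = 1.78e+05
|T(j84.2)| = 5.177e+07 / 1.78e+05 = 290.81
20 log₁₀(290.81) = 49.27 dB
∠[(j84.2)² + 103(j84.2) + 184900] = ∠[1.7781e+05 + j8672.6] = 2.79°
∠T(j84.2) = −2.79° = -2.79°

|T| = 49.3 dB, ∠T = -2.8°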